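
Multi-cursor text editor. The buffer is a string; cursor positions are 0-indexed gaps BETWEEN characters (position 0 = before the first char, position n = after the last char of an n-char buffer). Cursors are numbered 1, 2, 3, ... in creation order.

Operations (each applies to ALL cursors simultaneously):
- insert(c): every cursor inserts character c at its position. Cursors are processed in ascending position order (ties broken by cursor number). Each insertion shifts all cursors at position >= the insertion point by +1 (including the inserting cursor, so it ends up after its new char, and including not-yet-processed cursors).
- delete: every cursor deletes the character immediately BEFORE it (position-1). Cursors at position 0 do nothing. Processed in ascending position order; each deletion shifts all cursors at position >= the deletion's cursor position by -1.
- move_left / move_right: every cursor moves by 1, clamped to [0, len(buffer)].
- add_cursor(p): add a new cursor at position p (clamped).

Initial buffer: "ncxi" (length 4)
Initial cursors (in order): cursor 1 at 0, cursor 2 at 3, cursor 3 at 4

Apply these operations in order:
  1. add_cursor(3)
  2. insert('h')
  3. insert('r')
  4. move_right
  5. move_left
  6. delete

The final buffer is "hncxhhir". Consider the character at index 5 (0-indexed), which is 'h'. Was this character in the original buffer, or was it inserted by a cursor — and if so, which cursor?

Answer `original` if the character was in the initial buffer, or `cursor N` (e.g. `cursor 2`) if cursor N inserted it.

After op 1 (add_cursor(3)): buffer="ncxi" (len 4), cursors c1@0 c2@3 c4@3 c3@4, authorship ....
After op 2 (insert('h')): buffer="hncxhhih" (len 8), cursors c1@1 c2@6 c4@6 c3@8, authorship 1...24.3
After op 3 (insert('r')): buffer="hrncxhhrrihr" (len 12), cursors c1@2 c2@9 c4@9 c3@12, authorship 11...2424.33
After op 4 (move_right): buffer="hrncxhhrrihr" (len 12), cursors c1@3 c2@10 c4@10 c3@12, authorship 11...2424.33
After op 5 (move_left): buffer="hrncxhhrrihr" (len 12), cursors c1@2 c2@9 c4@9 c3@11, authorship 11...2424.33
After op 6 (delete): buffer="hncxhhir" (len 8), cursors c1@1 c2@6 c4@6 c3@7, authorship 1...24.3
Authorship (.=original, N=cursor N): 1 . . . 2 4 . 3
Index 5: author = 4

Answer: cursor 4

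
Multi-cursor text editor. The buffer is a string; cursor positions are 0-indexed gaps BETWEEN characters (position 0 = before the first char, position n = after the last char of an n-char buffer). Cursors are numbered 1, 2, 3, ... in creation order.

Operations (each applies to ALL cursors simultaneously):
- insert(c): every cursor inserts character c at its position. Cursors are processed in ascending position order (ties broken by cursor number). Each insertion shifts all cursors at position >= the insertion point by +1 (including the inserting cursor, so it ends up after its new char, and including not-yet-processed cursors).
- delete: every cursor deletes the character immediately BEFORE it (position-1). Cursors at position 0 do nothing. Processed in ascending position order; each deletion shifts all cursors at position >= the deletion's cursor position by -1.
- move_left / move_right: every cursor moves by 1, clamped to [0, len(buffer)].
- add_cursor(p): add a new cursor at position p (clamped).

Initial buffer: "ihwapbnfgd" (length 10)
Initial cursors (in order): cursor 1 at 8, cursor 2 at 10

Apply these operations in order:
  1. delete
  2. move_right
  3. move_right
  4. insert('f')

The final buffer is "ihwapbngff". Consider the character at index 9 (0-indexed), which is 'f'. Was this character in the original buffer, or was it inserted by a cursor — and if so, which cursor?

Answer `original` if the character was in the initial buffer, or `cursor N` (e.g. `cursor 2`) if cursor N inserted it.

Answer: cursor 2

Derivation:
After op 1 (delete): buffer="ihwapbng" (len 8), cursors c1@7 c2@8, authorship ........
After op 2 (move_right): buffer="ihwapbng" (len 8), cursors c1@8 c2@8, authorship ........
After op 3 (move_right): buffer="ihwapbng" (len 8), cursors c1@8 c2@8, authorship ........
After op 4 (insert('f')): buffer="ihwapbngff" (len 10), cursors c1@10 c2@10, authorship ........12
Authorship (.=original, N=cursor N): . . . . . . . . 1 2
Index 9: author = 2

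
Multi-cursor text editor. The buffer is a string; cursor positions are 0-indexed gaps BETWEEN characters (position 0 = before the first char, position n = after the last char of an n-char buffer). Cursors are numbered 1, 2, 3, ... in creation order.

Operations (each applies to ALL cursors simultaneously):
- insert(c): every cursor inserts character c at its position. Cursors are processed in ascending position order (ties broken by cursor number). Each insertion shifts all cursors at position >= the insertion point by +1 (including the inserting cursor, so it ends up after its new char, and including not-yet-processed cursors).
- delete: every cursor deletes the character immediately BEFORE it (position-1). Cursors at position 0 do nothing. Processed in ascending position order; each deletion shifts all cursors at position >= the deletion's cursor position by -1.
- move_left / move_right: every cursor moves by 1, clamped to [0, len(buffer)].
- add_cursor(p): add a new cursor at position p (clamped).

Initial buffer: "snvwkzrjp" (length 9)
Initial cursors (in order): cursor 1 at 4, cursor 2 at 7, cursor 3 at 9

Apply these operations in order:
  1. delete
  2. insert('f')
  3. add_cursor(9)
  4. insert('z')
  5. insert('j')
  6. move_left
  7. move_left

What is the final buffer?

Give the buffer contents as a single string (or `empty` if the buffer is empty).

Answer: snvfzjkzfzjjfzzjj

Derivation:
After op 1 (delete): buffer="snvkzj" (len 6), cursors c1@3 c2@5 c3@6, authorship ......
After op 2 (insert('f')): buffer="snvfkzfjf" (len 9), cursors c1@4 c2@7 c3@9, authorship ...1..2.3
After op 3 (add_cursor(9)): buffer="snvfkzfjf" (len 9), cursors c1@4 c2@7 c3@9 c4@9, authorship ...1..2.3
After op 4 (insert('z')): buffer="snvfzkzfzjfzz" (len 13), cursors c1@5 c2@9 c3@13 c4@13, authorship ...11..22.334
After op 5 (insert('j')): buffer="snvfzjkzfzjjfzzjj" (len 17), cursors c1@6 c2@11 c3@17 c4@17, authorship ...111..222.33434
After op 6 (move_left): buffer="snvfzjkzfzjjfzzjj" (len 17), cursors c1@5 c2@10 c3@16 c4@16, authorship ...111..222.33434
After op 7 (move_left): buffer="snvfzjkzfzjjfzzjj" (len 17), cursors c1@4 c2@9 c3@15 c4@15, authorship ...111..222.33434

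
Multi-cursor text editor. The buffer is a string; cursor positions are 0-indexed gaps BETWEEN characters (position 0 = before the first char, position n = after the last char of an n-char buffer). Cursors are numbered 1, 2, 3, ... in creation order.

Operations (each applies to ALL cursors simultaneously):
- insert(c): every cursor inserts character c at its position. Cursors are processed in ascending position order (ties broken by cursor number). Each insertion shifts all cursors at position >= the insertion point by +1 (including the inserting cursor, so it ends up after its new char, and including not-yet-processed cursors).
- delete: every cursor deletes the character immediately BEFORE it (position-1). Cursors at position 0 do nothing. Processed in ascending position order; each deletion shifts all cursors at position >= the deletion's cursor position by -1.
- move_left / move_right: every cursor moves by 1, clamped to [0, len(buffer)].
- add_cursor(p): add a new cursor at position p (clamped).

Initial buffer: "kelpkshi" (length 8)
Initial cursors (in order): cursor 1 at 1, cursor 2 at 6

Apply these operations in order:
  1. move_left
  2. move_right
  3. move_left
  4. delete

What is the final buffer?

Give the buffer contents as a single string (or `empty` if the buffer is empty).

After op 1 (move_left): buffer="kelpkshi" (len 8), cursors c1@0 c2@5, authorship ........
After op 2 (move_right): buffer="kelpkshi" (len 8), cursors c1@1 c2@6, authorship ........
After op 3 (move_left): buffer="kelpkshi" (len 8), cursors c1@0 c2@5, authorship ........
After op 4 (delete): buffer="kelpshi" (len 7), cursors c1@0 c2@4, authorship .......

Answer: kelpshi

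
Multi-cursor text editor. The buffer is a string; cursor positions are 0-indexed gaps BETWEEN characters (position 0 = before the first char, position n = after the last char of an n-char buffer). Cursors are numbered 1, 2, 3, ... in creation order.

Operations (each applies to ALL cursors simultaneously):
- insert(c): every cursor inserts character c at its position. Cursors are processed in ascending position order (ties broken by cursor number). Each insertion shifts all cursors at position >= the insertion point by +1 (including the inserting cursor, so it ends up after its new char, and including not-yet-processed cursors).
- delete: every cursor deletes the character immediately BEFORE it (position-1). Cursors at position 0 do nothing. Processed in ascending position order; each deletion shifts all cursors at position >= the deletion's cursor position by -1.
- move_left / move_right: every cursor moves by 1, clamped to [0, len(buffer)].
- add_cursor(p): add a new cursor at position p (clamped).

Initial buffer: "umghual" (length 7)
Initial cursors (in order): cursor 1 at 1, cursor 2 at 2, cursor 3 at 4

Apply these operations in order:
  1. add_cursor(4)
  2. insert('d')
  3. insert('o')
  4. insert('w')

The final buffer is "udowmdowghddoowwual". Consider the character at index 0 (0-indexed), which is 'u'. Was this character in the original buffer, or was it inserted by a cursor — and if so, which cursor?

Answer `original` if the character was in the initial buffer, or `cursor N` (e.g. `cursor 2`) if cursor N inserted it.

Answer: original

Derivation:
After op 1 (add_cursor(4)): buffer="umghual" (len 7), cursors c1@1 c2@2 c3@4 c4@4, authorship .......
After op 2 (insert('d')): buffer="udmdghddual" (len 11), cursors c1@2 c2@4 c3@8 c4@8, authorship .1.2..34...
After op 3 (insert('o')): buffer="udomdoghddooual" (len 15), cursors c1@3 c2@6 c3@12 c4@12, authorship .11.22..3434...
After op 4 (insert('w')): buffer="udowmdowghddoowwual" (len 19), cursors c1@4 c2@8 c3@16 c4@16, authorship .111.222..343434...
Authorship (.=original, N=cursor N): . 1 1 1 . 2 2 2 . . 3 4 3 4 3 4 . . .
Index 0: author = original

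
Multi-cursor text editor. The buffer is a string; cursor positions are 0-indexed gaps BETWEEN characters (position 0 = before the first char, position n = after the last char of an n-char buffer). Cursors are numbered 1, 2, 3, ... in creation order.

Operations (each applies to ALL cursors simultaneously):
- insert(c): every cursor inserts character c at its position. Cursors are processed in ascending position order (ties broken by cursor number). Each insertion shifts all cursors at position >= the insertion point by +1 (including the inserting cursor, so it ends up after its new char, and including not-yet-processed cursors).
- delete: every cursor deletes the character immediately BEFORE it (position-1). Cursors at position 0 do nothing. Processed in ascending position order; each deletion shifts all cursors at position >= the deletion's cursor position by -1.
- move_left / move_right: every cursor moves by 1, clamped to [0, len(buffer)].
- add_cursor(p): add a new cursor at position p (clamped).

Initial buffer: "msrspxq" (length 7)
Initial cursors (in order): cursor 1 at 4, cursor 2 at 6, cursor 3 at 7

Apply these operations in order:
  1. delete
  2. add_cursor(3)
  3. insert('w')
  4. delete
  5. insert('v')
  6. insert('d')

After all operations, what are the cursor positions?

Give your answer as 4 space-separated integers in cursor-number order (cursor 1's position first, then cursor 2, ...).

After op 1 (delete): buffer="msrp" (len 4), cursors c1@3 c2@4 c3@4, authorship ....
After op 2 (add_cursor(3)): buffer="msrp" (len 4), cursors c1@3 c4@3 c2@4 c3@4, authorship ....
After op 3 (insert('w')): buffer="msrwwpww" (len 8), cursors c1@5 c4@5 c2@8 c3@8, authorship ...14.23
After op 4 (delete): buffer="msrp" (len 4), cursors c1@3 c4@3 c2@4 c3@4, authorship ....
After op 5 (insert('v')): buffer="msrvvpvv" (len 8), cursors c1@5 c4@5 c2@8 c3@8, authorship ...14.23
After op 6 (insert('d')): buffer="msrvvddpvvdd" (len 12), cursors c1@7 c4@7 c2@12 c3@12, authorship ...1414.2323

Answer: 7 12 12 7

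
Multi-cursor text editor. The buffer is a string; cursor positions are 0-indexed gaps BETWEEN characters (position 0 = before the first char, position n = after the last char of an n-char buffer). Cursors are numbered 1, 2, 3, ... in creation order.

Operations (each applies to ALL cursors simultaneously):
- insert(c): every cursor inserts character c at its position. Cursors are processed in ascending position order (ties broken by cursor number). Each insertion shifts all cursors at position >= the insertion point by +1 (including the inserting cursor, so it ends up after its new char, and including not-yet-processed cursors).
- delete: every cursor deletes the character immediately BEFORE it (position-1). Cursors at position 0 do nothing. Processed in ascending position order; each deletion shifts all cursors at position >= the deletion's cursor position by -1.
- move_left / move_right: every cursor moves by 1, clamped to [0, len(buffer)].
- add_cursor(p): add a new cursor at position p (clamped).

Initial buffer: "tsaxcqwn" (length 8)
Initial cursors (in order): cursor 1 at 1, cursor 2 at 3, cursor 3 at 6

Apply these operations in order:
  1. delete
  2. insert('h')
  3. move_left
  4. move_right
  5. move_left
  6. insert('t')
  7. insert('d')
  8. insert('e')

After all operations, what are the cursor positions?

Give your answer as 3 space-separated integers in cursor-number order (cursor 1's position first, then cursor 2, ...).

After op 1 (delete): buffer="sxcwn" (len 5), cursors c1@0 c2@1 c3@3, authorship .....
After op 2 (insert('h')): buffer="hshxchwn" (len 8), cursors c1@1 c2@3 c3@6, authorship 1.2..3..
After op 3 (move_left): buffer="hshxchwn" (len 8), cursors c1@0 c2@2 c3@5, authorship 1.2..3..
After op 4 (move_right): buffer="hshxchwn" (len 8), cursors c1@1 c2@3 c3@6, authorship 1.2..3..
After op 5 (move_left): buffer="hshxchwn" (len 8), cursors c1@0 c2@2 c3@5, authorship 1.2..3..
After op 6 (insert('t')): buffer="thsthxcthwn" (len 11), cursors c1@1 c2@4 c3@8, authorship 11.22..33..
After op 7 (insert('d')): buffer="tdhstdhxctdhwn" (len 14), cursors c1@2 c2@6 c3@11, authorship 111.222..333..
After op 8 (insert('e')): buffer="tdehstdehxctdehwn" (len 17), cursors c1@3 c2@8 c3@14, authorship 1111.2222..3333..

Answer: 3 8 14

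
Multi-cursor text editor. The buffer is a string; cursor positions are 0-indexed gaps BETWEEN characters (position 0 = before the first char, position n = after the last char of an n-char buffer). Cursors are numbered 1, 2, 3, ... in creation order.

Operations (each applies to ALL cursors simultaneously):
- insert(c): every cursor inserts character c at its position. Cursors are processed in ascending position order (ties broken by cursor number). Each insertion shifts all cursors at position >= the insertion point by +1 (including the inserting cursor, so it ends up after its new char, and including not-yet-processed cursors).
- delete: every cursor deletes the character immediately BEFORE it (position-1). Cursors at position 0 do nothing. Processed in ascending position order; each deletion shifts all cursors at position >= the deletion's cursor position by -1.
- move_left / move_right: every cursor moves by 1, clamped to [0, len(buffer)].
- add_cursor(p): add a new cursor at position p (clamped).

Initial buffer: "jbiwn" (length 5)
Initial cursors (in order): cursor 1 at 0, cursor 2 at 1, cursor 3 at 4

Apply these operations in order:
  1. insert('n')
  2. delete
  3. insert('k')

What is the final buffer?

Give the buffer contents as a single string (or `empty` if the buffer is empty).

After op 1 (insert('n')): buffer="njnbiwnn" (len 8), cursors c1@1 c2@3 c3@7, authorship 1.2...3.
After op 2 (delete): buffer="jbiwn" (len 5), cursors c1@0 c2@1 c3@4, authorship .....
After op 3 (insert('k')): buffer="kjkbiwkn" (len 8), cursors c1@1 c2@3 c3@7, authorship 1.2...3.

Answer: kjkbiwkn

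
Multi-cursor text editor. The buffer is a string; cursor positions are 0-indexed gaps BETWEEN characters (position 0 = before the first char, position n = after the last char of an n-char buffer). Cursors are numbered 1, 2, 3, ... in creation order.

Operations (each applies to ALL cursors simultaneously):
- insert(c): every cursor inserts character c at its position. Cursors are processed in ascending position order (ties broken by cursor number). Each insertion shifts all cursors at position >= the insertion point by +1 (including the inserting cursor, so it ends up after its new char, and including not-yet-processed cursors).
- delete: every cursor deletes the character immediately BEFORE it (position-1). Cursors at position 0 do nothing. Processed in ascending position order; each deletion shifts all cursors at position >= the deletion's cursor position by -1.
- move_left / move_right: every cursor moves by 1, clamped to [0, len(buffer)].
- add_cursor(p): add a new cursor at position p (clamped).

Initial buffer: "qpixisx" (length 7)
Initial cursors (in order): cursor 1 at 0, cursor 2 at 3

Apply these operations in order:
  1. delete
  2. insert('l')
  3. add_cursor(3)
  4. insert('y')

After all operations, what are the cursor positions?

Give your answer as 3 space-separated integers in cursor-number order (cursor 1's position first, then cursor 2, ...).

After op 1 (delete): buffer="qpxisx" (len 6), cursors c1@0 c2@2, authorship ......
After op 2 (insert('l')): buffer="lqplxisx" (len 8), cursors c1@1 c2@4, authorship 1..2....
After op 3 (add_cursor(3)): buffer="lqplxisx" (len 8), cursors c1@1 c3@3 c2@4, authorship 1..2....
After op 4 (insert('y')): buffer="lyqpylyxisx" (len 11), cursors c1@2 c3@5 c2@7, authorship 11..322....

Answer: 2 7 5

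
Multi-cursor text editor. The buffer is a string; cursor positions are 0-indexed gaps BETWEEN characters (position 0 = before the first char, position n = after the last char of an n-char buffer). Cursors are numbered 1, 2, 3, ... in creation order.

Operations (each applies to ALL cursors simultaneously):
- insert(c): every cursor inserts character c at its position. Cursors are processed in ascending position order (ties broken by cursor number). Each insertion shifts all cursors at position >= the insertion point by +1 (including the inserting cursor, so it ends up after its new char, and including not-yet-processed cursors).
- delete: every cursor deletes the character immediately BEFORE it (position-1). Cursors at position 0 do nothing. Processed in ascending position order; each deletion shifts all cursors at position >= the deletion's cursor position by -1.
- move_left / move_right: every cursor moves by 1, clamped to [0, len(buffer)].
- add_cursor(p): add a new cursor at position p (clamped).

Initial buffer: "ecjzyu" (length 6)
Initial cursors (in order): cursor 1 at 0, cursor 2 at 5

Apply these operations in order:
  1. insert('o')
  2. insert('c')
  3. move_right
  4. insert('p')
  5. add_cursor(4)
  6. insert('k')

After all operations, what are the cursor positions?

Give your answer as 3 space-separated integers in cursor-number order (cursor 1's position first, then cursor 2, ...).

Answer: 6 15 6

Derivation:
After op 1 (insert('o')): buffer="oecjzyou" (len 8), cursors c1@1 c2@7, authorship 1.....2.
After op 2 (insert('c')): buffer="ocecjzyocu" (len 10), cursors c1@2 c2@9, authorship 11.....22.
After op 3 (move_right): buffer="ocecjzyocu" (len 10), cursors c1@3 c2@10, authorship 11.....22.
After op 4 (insert('p')): buffer="ocepcjzyocup" (len 12), cursors c1@4 c2@12, authorship 11.1....22.2
After op 5 (add_cursor(4)): buffer="ocepcjzyocup" (len 12), cursors c1@4 c3@4 c2@12, authorship 11.1....22.2
After op 6 (insert('k')): buffer="ocepkkcjzyocupk" (len 15), cursors c1@6 c3@6 c2@15, authorship 11.113....22.22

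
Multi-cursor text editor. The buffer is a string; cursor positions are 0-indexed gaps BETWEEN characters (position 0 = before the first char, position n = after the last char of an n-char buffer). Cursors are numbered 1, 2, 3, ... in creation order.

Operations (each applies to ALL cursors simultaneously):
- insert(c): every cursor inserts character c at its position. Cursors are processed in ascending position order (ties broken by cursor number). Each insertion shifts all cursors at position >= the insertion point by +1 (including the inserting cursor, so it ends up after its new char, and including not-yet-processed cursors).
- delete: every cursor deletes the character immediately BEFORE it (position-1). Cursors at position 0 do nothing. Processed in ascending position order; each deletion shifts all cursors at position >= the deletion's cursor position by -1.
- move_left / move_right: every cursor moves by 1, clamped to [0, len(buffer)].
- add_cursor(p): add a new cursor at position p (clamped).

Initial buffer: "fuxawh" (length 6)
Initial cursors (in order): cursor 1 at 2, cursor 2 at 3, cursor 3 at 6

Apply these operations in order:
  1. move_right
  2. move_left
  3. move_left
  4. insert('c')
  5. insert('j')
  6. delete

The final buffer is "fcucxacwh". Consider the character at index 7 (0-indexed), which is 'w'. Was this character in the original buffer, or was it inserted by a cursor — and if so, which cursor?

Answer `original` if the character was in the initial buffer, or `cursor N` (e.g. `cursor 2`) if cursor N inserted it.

Answer: original

Derivation:
After op 1 (move_right): buffer="fuxawh" (len 6), cursors c1@3 c2@4 c3@6, authorship ......
After op 2 (move_left): buffer="fuxawh" (len 6), cursors c1@2 c2@3 c3@5, authorship ......
After op 3 (move_left): buffer="fuxawh" (len 6), cursors c1@1 c2@2 c3@4, authorship ......
After op 4 (insert('c')): buffer="fcucxacwh" (len 9), cursors c1@2 c2@4 c3@7, authorship .1.2..3..
After op 5 (insert('j')): buffer="fcjucjxacjwh" (len 12), cursors c1@3 c2@6 c3@10, authorship .11.22..33..
After op 6 (delete): buffer="fcucxacwh" (len 9), cursors c1@2 c2@4 c3@7, authorship .1.2..3..
Authorship (.=original, N=cursor N): . 1 . 2 . . 3 . .
Index 7: author = original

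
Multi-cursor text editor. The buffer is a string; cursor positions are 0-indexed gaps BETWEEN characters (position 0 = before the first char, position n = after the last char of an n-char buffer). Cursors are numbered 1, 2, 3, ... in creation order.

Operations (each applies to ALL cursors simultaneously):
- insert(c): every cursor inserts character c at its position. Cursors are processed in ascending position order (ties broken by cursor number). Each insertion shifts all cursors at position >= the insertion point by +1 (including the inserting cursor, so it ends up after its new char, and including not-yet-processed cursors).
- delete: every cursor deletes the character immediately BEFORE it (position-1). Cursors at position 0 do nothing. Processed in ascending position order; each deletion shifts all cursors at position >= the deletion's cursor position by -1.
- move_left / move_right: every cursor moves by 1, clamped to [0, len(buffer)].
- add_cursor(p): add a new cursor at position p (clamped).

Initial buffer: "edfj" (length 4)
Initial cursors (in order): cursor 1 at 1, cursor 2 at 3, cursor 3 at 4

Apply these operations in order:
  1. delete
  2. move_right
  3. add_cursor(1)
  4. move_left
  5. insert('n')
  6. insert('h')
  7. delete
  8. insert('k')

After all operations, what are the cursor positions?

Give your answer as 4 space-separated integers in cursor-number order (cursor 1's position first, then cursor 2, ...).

Answer: 8 8 8 8

Derivation:
After op 1 (delete): buffer="d" (len 1), cursors c1@0 c2@1 c3@1, authorship .
After op 2 (move_right): buffer="d" (len 1), cursors c1@1 c2@1 c3@1, authorship .
After op 3 (add_cursor(1)): buffer="d" (len 1), cursors c1@1 c2@1 c3@1 c4@1, authorship .
After op 4 (move_left): buffer="d" (len 1), cursors c1@0 c2@0 c3@0 c4@0, authorship .
After op 5 (insert('n')): buffer="nnnnd" (len 5), cursors c1@4 c2@4 c3@4 c4@4, authorship 1234.
After op 6 (insert('h')): buffer="nnnnhhhhd" (len 9), cursors c1@8 c2@8 c3@8 c4@8, authorship 12341234.
After op 7 (delete): buffer="nnnnd" (len 5), cursors c1@4 c2@4 c3@4 c4@4, authorship 1234.
After op 8 (insert('k')): buffer="nnnnkkkkd" (len 9), cursors c1@8 c2@8 c3@8 c4@8, authorship 12341234.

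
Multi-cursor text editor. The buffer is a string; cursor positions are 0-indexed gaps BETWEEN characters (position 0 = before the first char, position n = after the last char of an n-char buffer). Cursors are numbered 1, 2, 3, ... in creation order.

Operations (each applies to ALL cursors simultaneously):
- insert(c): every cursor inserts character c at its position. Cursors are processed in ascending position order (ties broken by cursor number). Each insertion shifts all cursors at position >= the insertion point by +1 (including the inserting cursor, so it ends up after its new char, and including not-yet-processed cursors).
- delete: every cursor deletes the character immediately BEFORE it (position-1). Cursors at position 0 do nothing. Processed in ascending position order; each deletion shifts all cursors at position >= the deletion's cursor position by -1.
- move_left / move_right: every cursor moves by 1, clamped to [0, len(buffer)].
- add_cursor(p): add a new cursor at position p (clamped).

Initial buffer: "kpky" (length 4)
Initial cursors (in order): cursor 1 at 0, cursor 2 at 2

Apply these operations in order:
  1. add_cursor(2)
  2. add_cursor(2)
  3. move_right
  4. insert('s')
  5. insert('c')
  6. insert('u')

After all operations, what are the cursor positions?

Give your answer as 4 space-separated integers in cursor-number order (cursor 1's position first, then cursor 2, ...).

After op 1 (add_cursor(2)): buffer="kpky" (len 4), cursors c1@0 c2@2 c3@2, authorship ....
After op 2 (add_cursor(2)): buffer="kpky" (len 4), cursors c1@0 c2@2 c3@2 c4@2, authorship ....
After op 3 (move_right): buffer="kpky" (len 4), cursors c1@1 c2@3 c3@3 c4@3, authorship ....
After op 4 (insert('s')): buffer="kspksssy" (len 8), cursors c1@2 c2@7 c3@7 c4@7, authorship .1..234.
After op 5 (insert('c')): buffer="kscpkssscccy" (len 12), cursors c1@3 c2@11 c3@11 c4@11, authorship .11..234234.
After op 6 (insert('u')): buffer="kscupkssscccuuuy" (len 16), cursors c1@4 c2@15 c3@15 c4@15, authorship .111..234234234.

Answer: 4 15 15 15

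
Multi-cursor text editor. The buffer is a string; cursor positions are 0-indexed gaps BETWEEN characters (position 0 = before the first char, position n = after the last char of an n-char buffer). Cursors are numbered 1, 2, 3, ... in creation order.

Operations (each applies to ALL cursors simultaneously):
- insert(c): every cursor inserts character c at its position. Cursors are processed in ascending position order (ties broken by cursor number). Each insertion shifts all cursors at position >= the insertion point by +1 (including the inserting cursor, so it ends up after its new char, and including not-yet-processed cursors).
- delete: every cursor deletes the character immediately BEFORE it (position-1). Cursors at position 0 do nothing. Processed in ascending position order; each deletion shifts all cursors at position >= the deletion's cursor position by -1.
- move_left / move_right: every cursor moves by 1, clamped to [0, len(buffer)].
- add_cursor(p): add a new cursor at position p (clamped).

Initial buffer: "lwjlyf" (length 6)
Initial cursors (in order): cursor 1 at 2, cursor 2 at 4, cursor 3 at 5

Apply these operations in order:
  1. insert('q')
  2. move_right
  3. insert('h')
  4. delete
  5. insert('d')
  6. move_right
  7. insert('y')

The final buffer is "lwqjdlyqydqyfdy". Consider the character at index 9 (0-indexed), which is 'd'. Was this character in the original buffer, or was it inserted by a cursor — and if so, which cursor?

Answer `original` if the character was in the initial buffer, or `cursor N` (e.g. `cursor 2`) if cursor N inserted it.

After op 1 (insert('q')): buffer="lwqjlqyqf" (len 9), cursors c1@3 c2@6 c3@8, authorship ..1..2.3.
After op 2 (move_right): buffer="lwqjlqyqf" (len 9), cursors c1@4 c2@7 c3@9, authorship ..1..2.3.
After op 3 (insert('h')): buffer="lwqjhlqyhqfh" (len 12), cursors c1@5 c2@9 c3@12, authorship ..1.1.2.23.3
After op 4 (delete): buffer="lwqjlqyqf" (len 9), cursors c1@4 c2@7 c3@9, authorship ..1..2.3.
After op 5 (insert('d')): buffer="lwqjdlqydqfd" (len 12), cursors c1@5 c2@9 c3@12, authorship ..1.1.2.23.3
After op 6 (move_right): buffer="lwqjdlqydqfd" (len 12), cursors c1@6 c2@10 c3@12, authorship ..1.1.2.23.3
After op 7 (insert('y')): buffer="lwqjdlyqydqyfdy" (len 15), cursors c1@7 c2@12 c3@15, authorship ..1.1.12.232.33
Authorship (.=original, N=cursor N): . . 1 . 1 . 1 2 . 2 3 2 . 3 3
Index 9: author = 2

Answer: cursor 2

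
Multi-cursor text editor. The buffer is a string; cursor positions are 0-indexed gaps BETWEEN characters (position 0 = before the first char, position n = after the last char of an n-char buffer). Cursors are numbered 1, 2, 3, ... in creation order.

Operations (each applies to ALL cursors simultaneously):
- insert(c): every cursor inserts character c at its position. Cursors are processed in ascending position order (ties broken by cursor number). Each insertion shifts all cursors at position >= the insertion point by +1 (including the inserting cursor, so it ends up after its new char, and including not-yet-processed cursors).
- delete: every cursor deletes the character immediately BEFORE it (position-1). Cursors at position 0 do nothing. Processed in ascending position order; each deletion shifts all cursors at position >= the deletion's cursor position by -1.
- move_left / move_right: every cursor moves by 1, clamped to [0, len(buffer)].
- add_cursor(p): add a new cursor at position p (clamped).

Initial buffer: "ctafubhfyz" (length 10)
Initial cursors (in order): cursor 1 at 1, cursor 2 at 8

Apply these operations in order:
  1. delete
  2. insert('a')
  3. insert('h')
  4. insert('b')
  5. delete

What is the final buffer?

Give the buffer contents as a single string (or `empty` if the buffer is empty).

Answer: ahtafubhahyz

Derivation:
After op 1 (delete): buffer="tafubhyz" (len 8), cursors c1@0 c2@6, authorship ........
After op 2 (insert('a')): buffer="atafubhayz" (len 10), cursors c1@1 c2@8, authorship 1......2..
After op 3 (insert('h')): buffer="ahtafubhahyz" (len 12), cursors c1@2 c2@10, authorship 11......22..
After op 4 (insert('b')): buffer="ahbtafubhahbyz" (len 14), cursors c1@3 c2@12, authorship 111......222..
After op 5 (delete): buffer="ahtafubhahyz" (len 12), cursors c1@2 c2@10, authorship 11......22..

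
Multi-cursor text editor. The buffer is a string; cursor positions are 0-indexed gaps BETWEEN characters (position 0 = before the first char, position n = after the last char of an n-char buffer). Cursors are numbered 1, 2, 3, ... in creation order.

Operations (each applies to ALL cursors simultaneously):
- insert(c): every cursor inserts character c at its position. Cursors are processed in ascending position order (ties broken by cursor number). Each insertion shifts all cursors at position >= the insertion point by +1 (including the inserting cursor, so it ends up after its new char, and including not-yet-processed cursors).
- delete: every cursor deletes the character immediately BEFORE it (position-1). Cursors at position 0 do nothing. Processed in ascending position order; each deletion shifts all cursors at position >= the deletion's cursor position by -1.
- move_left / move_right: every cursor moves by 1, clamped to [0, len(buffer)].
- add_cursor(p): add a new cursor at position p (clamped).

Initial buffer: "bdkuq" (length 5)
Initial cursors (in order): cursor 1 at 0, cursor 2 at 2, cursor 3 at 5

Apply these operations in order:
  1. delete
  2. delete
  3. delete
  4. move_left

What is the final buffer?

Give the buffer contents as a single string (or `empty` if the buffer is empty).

Answer: empty

Derivation:
After op 1 (delete): buffer="bku" (len 3), cursors c1@0 c2@1 c3@3, authorship ...
After op 2 (delete): buffer="k" (len 1), cursors c1@0 c2@0 c3@1, authorship .
After op 3 (delete): buffer="" (len 0), cursors c1@0 c2@0 c3@0, authorship 
After op 4 (move_left): buffer="" (len 0), cursors c1@0 c2@0 c3@0, authorship 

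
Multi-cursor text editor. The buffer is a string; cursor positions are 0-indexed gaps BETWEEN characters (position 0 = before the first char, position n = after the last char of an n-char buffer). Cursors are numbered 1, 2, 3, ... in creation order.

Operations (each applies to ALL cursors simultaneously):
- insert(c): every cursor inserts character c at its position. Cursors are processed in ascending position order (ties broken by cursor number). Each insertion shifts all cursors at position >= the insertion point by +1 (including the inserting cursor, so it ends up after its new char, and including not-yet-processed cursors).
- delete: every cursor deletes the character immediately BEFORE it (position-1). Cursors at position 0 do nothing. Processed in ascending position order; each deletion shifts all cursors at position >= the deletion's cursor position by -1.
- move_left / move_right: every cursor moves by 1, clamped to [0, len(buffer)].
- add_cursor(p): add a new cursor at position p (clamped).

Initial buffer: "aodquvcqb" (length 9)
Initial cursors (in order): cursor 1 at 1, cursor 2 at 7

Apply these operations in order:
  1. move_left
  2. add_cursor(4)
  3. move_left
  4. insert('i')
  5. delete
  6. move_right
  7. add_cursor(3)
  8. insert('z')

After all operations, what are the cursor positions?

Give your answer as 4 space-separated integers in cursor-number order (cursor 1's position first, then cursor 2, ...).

Answer: 2 10 7 5

Derivation:
After op 1 (move_left): buffer="aodquvcqb" (len 9), cursors c1@0 c2@6, authorship .........
After op 2 (add_cursor(4)): buffer="aodquvcqb" (len 9), cursors c1@0 c3@4 c2@6, authorship .........
After op 3 (move_left): buffer="aodquvcqb" (len 9), cursors c1@0 c3@3 c2@5, authorship .........
After op 4 (insert('i')): buffer="iaodiquivcqb" (len 12), cursors c1@1 c3@5 c2@8, authorship 1...3..2....
After op 5 (delete): buffer="aodquvcqb" (len 9), cursors c1@0 c3@3 c2@5, authorship .........
After op 6 (move_right): buffer="aodquvcqb" (len 9), cursors c1@1 c3@4 c2@6, authorship .........
After op 7 (add_cursor(3)): buffer="aodquvcqb" (len 9), cursors c1@1 c4@3 c3@4 c2@6, authorship .........
After op 8 (insert('z')): buffer="azodzqzuvzcqb" (len 13), cursors c1@2 c4@5 c3@7 c2@10, authorship .1..4.3..2...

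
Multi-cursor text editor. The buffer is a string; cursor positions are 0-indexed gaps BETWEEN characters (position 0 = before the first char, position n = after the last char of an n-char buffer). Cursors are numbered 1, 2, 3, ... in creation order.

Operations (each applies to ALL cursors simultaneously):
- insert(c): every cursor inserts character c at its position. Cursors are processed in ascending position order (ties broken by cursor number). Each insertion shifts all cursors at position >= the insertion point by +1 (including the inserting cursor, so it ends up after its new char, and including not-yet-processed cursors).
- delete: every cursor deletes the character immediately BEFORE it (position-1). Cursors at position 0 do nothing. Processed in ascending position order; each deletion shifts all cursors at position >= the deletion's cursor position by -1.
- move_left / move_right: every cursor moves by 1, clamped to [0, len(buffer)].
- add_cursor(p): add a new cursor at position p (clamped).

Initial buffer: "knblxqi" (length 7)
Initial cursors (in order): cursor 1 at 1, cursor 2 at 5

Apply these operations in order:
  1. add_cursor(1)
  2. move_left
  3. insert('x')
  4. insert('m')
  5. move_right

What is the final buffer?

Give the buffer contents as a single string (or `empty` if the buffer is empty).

Answer: xxmmknblxmxqi

Derivation:
After op 1 (add_cursor(1)): buffer="knblxqi" (len 7), cursors c1@1 c3@1 c2@5, authorship .......
After op 2 (move_left): buffer="knblxqi" (len 7), cursors c1@0 c3@0 c2@4, authorship .......
After op 3 (insert('x')): buffer="xxknblxxqi" (len 10), cursors c1@2 c3@2 c2@7, authorship 13....2...
After op 4 (insert('m')): buffer="xxmmknblxmxqi" (len 13), cursors c1@4 c3@4 c2@10, authorship 1313....22...
After op 5 (move_right): buffer="xxmmknblxmxqi" (len 13), cursors c1@5 c3@5 c2@11, authorship 1313....22...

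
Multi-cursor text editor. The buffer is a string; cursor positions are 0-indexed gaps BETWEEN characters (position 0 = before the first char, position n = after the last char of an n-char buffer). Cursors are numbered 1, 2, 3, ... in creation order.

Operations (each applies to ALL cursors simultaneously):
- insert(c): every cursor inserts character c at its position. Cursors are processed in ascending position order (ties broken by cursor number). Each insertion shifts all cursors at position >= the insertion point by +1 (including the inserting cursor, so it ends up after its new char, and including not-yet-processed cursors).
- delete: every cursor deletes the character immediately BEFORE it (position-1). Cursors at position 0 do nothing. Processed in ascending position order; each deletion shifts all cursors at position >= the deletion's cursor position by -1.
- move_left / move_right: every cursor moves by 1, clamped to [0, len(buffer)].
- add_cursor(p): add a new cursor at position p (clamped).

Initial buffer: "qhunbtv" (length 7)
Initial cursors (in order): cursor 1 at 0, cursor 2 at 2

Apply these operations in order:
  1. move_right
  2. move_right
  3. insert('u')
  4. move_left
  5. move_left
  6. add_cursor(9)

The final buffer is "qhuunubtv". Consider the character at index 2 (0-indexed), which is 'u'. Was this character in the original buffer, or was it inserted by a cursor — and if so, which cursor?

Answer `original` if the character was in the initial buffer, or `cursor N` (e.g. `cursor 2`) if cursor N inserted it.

After op 1 (move_right): buffer="qhunbtv" (len 7), cursors c1@1 c2@3, authorship .......
After op 2 (move_right): buffer="qhunbtv" (len 7), cursors c1@2 c2@4, authorship .......
After op 3 (insert('u')): buffer="qhuunubtv" (len 9), cursors c1@3 c2@6, authorship ..1..2...
After op 4 (move_left): buffer="qhuunubtv" (len 9), cursors c1@2 c2@5, authorship ..1..2...
After op 5 (move_left): buffer="qhuunubtv" (len 9), cursors c1@1 c2@4, authorship ..1..2...
After op 6 (add_cursor(9)): buffer="qhuunubtv" (len 9), cursors c1@1 c2@4 c3@9, authorship ..1..2...
Authorship (.=original, N=cursor N): . . 1 . . 2 . . .
Index 2: author = 1

Answer: cursor 1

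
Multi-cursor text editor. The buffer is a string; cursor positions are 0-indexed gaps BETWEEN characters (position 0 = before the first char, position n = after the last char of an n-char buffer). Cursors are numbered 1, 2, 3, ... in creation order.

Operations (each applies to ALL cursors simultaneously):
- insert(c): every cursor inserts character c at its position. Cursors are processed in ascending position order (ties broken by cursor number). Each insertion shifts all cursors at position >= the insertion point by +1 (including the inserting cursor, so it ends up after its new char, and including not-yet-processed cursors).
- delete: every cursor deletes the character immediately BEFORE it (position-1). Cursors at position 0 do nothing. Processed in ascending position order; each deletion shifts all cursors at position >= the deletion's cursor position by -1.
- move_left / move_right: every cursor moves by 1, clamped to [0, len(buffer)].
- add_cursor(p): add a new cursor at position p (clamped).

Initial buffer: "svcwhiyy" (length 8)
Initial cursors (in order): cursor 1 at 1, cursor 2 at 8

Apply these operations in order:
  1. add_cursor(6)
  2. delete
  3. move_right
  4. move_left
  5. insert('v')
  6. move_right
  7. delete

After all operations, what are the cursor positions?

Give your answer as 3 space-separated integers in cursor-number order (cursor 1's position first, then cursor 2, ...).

After op 1 (add_cursor(6)): buffer="svcwhiyy" (len 8), cursors c1@1 c3@6 c2@8, authorship ........
After op 2 (delete): buffer="vcwhy" (len 5), cursors c1@0 c3@4 c2@5, authorship .....
After op 3 (move_right): buffer="vcwhy" (len 5), cursors c1@1 c2@5 c3@5, authorship .....
After op 4 (move_left): buffer="vcwhy" (len 5), cursors c1@0 c2@4 c3@4, authorship .....
After op 5 (insert('v')): buffer="vvcwhvvy" (len 8), cursors c1@1 c2@7 c3@7, authorship 1....23.
After op 6 (move_right): buffer="vvcwhvvy" (len 8), cursors c1@2 c2@8 c3@8, authorship 1....23.
After op 7 (delete): buffer="vcwhv" (len 5), cursors c1@1 c2@5 c3@5, authorship 1...2

Answer: 1 5 5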